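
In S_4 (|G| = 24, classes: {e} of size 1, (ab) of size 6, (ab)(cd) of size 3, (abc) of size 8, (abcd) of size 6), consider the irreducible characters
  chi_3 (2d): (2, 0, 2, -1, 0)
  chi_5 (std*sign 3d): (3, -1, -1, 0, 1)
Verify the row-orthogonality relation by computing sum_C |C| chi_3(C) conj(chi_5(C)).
Sum = 0; so <chi_3, chi_5> = 0 (distinct irreducibles are orthogonal).

Details: Compute term by term over conjugacy classes (|C| * chi_3(C) * conj(chi_5(C))):
  1*(2)*conj(3) + 6*(0)*conj(-1) + 3*(2)*conj(-1) + 8*(-1)*conj(0) + 6*(0)*conj(1)
  = (6) + (0) + (-6) + (0) + (0)
  = 0.
Dividing by |G| = 24 gives 0/24 = 0, matching the row-orthogonality relation <chi_3, chi_5> = [chi_3 = chi_5].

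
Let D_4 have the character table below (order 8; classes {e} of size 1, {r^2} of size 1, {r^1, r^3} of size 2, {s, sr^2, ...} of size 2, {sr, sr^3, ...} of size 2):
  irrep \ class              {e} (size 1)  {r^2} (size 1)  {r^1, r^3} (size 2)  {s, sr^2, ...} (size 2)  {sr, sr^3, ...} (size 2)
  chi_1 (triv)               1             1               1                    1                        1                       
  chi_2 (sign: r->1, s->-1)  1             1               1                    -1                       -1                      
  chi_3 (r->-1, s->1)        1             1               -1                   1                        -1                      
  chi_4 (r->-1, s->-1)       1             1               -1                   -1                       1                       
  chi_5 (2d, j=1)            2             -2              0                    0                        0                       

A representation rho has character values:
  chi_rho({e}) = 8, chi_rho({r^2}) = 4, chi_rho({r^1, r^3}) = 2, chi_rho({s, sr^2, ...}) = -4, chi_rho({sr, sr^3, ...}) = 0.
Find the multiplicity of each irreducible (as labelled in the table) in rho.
Multiplicities: chi_1: 1, chi_2: 3, chi_3: 0, chi_4: 2, chi_5: 1.

Solution. Use <chi_rho, chi> = (1/|G|) sum_C |C| * chi_rho(C) * conj(chi(C)) with |G| = 8 for each irreducible chi in the table:
  <chi_rho, chi_1> = (1/8)[1*(8)*conj(1) + 1*(4)*conj(1) + 2*(2)*conj(1) + 2*(-4)*conj(1) + 2*(0)*conj(1)]
      = (1/8)[(8) + (4) + (4) + (-8) + (0)] = 8/8 = 1
  <chi_rho, chi_2> = (1/8)[1*(8)*conj(1) + 1*(4)*conj(1) + 2*(2)*conj(1) + 2*(-4)*conj(-1) + 2*(0)*conj(-1)]
      = (1/8)[(8) + (4) + (4) + (8) + (0)] = 24/8 = 3
  <chi_rho, chi_3> = (1/8)[1*(8)*conj(1) + 1*(4)*conj(1) + 2*(2)*conj(-1) + 2*(-4)*conj(1) + 2*(0)*conj(-1)]
      = (1/8)[(8) + (4) + (-4) + (-8) + (0)] = 0/8 = 0
  <chi_rho, chi_4> = (1/8)[1*(8)*conj(1) + 1*(4)*conj(1) + 2*(2)*conj(-1) + 2*(-4)*conj(-1) + 2*(0)*conj(1)]
      = (1/8)[(8) + (4) + (-4) + (8) + (0)] = 16/8 = 2
  <chi_rho, chi_5> = (1/8)[1*(8)*conj(2) + 1*(4)*conj(-2) + 2*(2)*conj(0) + 2*(-4)*conj(0) + 2*(0)*conj(0)]
      = (1/8)[(16) + (-8) + (0) + (0) + (0)] = 8/8 = 1
Dimension check: dim(rho) = sum (mult * dim) = 1*1 + 3*1 + 0*1 + 2*1 + 1*2 = 8 = chi_rho(e) = 8.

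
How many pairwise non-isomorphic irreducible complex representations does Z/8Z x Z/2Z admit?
16

The number of irreducible complex representations of a finite group equals its number of conjugacy classes. Z/8Z x Z/2Z is abelian of order 16, so every element is its own conjugacy class: 16 classes, so Z/8Z x Z/2Z (order 16) has exactly 16 irreducible complex representations.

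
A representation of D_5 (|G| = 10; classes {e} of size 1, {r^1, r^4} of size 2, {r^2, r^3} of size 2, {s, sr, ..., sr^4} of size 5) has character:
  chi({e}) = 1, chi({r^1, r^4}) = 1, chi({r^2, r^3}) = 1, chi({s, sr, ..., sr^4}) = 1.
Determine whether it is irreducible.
Irreducible: <chi, chi> = 1.

Details: <chi, chi> = (1/|G|) sum_C |C| * |chi(C)|^2 = (1/10)[1*|1|^2 + 2*|1|^2 + 2*|1|^2 + 5*|1|^2]
  = (1/10)[(1) + (2) + (2) + (5)] = 10/10 = 1.
A character is irreducible iff <chi, chi> = 1, so this representation is irreducible.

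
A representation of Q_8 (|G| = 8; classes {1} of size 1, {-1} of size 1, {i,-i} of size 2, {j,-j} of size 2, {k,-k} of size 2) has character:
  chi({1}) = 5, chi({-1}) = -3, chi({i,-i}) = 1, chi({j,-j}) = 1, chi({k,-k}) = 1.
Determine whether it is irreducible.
Not irreducible (reducible): <chi, chi> = 5 > 1.

Proof sketch: <chi, chi> = (1/|G|) sum_C |C| * |chi(C)|^2 = (1/8)[1*|5|^2 + 1*|-3|^2 + 2*|1|^2 + 2*|1|^2 + 2*|1|^2]
  = (1/8)[(25) + (9) + (2) + (2) + (2)] = 40/8 = 5.
A character is irreducible iff <chi, chi> = 1, so this representation is reducible.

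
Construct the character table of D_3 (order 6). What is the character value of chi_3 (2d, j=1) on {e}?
Conjugacy classes: {e} of size 1, {r^1, r^2} of size 2, {s, sr, ..., sr^2} of size 3.
Character table:
  irrep \ class              {e} (size 1)  {r^1, r^2} (size 2)  {s, sr, ..., sr^2} (size 3)
  chi_1 (triv)               1             1                    1                          
  chi_2 (sign: r->1, s->-1)  1             1                    -1                         
  chi_3 (2d, j=1)            2             -1                   0                          

Spot check: chi_3 (2d, j=1) on {e} = 2.

Details: D_3 has order 2*3 = 6 with 3 conjugacy classes, hence 3 irreducibles. Sum of squared dims 1 + 1 + 4 = 6 = |G|. Linear characters come from the abelianisation; the 2-dimensional irreps have character r^k -> 2*cos(2*pi*j*k/3), reflections -> 0.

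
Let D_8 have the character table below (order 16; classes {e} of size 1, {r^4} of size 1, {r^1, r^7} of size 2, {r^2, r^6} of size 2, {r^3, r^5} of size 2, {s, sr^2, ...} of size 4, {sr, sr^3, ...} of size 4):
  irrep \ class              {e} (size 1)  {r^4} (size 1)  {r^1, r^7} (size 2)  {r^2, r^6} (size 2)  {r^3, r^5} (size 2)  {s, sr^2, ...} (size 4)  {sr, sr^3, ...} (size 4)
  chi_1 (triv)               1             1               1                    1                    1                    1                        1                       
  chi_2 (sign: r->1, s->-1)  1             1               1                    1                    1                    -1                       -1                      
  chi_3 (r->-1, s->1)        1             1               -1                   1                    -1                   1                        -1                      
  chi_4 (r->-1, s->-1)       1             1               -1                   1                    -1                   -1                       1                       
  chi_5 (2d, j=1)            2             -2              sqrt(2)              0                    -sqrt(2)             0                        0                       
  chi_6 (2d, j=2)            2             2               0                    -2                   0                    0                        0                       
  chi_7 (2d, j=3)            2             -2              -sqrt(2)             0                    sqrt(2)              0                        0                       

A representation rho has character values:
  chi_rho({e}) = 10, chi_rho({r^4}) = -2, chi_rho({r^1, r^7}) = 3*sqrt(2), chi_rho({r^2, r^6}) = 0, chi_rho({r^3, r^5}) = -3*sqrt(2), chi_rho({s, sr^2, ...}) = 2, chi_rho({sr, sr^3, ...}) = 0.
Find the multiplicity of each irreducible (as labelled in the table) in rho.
Multiplicities: chi_1: 1, chi_2: 0, chi_3: 1, chi_4: 0, chi_5: 3, chi_6: 1, chi_7: 0.

Explanation: Use <chi_rho, chi> = (1/|G|) sum_C |C| * chi_rho(C) * conj(chi(C)) with |G| = 16 for each irreducible chi in the table:
  <chi_rho, chi_1> = (1/16)[1*(10)*conj(1) + 1*(-2)*conj(1) + 2*(3*sqrt(2))*conj(1) + 2*(0)*conj(1) + 2*(-3*sqrt(2))*conj(1) + 4*(2)*conj(1) + 4*(0)*conj(1)]
      = (1/16)[(10) + (-2) + (6*sqrt(2)) + (0) + (-6*sqrt(2)) + (8) + (0)] = 16/16 = 1
  <chi_rho, chi_2> = (1/16)[1*(10)*conj(1) + 1*(-2)*conj(1) + 2*(3*sqrt(2))*conj(1) + 2*(0)*conj(1) + 2*(-3*sqrt(2))*conj(1) + 4*(2)*conj(-1) + 4*(0)*conj(-1)]
      = (1/16)[(10) + (-2) + (6*sqrt(2)) + (0) + (-6*sqrt(2)) + (-8) + (0)] = 0/16 = 0
  <chi_rho, chi_3> = (1/16)[1*(10)*conj(1) + 1*(-2)*conj(1) + 2*(3*sqrt(2))*conj(-1) + 2*(0)*conj(1) + 2*(-3*sqrt(2))*conj(-1) + 4*(2)*conj(1) + 4*(0)*conj(-1)]
      = (1/16)[(10) + (-2) + (-6*sqrt(2)) + (0) + (6*sqrt(2)) + (8) + (0)] = 16/16 = 1
  <chi_rho, chi_4> = (1/16)[1*(10)*conj(1) + 1*(-2)*conj(1) + 2*(3*sqrt(2))*conj(-1) + 2*(0)*conj(1) + 2*(-3*sqrt(2))*conj(-1) + 4*(2)*conj(-1) + 4*(0)*conj(1)]
      = (1/16)[(10) + (-2) + (-6*sqrt(2)) + (0) + (6*sqrt(2)) + (-8) + (0)] = 0/16 = 0
  <chi_rho, chi_5> = (1/16)[1*(10)*conj(2) + 1*(-2)*conj(-2) + 2*(3*sqrt(2))*conj(sqrt(2)) + 2*(0)*conj(0) + 2*(-3*sqrt(2))*conj(-sqrt(2)) + 4*(2)*conj(0) + 4*(0)*conj(0)]
      = (1/16)[(20) + (4) + (12) + (0) + (12) + (0) + (0)] = 48/16 = 3
  <chi_rho, chi_6> = (1/16)[1*(10)*conj(2) + 1*(-2)*conj(2) + 2*(3*sqrt(2))*conj(0) + 2*(0)*conj(-2) + 2*(-3*sqrt(2))*conj(0) + 4*(2)*conj(0) + 4*(0)*conj(0)]
      = (1/16)[(20) + (-4) + (0) + (0) + (0) + (0) + (0)] = 16/16 = 1
  <chi_rho, chi_7> = (1/16)[1*(10)*conj(2) + 1*(-2)*conj(-2) + 2*(3*sqrt(2))*conj(-sqrt(2)) + 2*(0)*conj(0) + 2*(-3*sqrt(2))*conj(sqrt(2)) + 4*(2)*conj(0) + 4*(0)*conj(0)]
      = (1/16)[(20) + (4) + (-12) + (0) + (-12) + (0) + (0)] = 0/16 = 0
Dimension check: dim(rho) = sum (mult * dim) = 1*1 + 0*1 + 1*1 + 0*1 + 3*2 + 1*2 + 0*2 = 10 = chi_rho(e) = 10.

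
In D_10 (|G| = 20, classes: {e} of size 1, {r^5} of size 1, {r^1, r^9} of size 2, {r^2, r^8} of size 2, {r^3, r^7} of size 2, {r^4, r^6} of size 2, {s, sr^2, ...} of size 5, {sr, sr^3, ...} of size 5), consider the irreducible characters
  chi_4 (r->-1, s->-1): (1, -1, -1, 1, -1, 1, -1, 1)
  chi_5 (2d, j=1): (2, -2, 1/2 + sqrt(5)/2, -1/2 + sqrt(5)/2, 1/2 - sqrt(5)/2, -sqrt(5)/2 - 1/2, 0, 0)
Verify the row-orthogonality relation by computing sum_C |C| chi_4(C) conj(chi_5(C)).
Sum = 0; so <chi_4, chi_5> = 0 (distinct irreducibles are orthogonal).

Argument: Compute term by term over conjugacy classes (|C| * chi_4(C) * conj(chi_5(C))):
  1*(1)*conj(2) + 1*(-1)*conj(-2) + 2*(-1)*conj(1/2 + sqrt(5)/2) + 2*(1)*conj(-1/2 + sqrt(5)/2) + 2*(-1)*conj(1/2 - sqrt(5)/2) + 2*(1)*conj(-sqrt(5)/2 - 1/2) + 5*(-1)*conj(0) + 5*(1)*conj(0)
  = (2) + (2) + (-sqrt(5) - 1) + (-1 + sqrt(5)) + (-1 + sqrt(5)) + (-sqrt(5) - 1) + (0) + (0)
  = 0.
Dividing by |G| = 20 gives 0/20 = 0, matching the row-orthogonality relation <chi_4, chi_5> = [chi_4 = chi_5].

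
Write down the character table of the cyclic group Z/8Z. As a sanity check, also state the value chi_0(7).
Character table of Z/8Z (irreps indexed chi_0,...,chi_7 with chi_k(m) = zeta_8^(k*m), zeta_8 = exp(2*pi*i/8)):
  irrep \ class  {0} (size 1)  {1} (size 1)    {2} (size 1)  {3} (size 1)    {4} (size 1)  {5} (size 1)    {6} (size 1)  {7} (size 1)  
  chi_0          1             1               1             1               1             1               1             1             
  chi_1          1             exp(I*pi/4)     I             exp(3*I*pi/4)   -1            exp(-3*I*pi/4)  -I            exp(-I*pi/4)  
  chi_2          1             I               -1            -I              1             I               -1            -I            
  chi_3          1             exp(3*I*pi/4)   -I            exp(I*pi/4)     -1            exp(-I*pi/4)    I             exp(-3*I*pi/4)
  chi_4          1             -1              1             -1              1             -1              1             -1            
  chi_5          1             exp(-3*I*pi/4)  I             exp(-I*pi/4)    -1            exp(I*pi/4)     -I            exp(3*I*pi/4) 
  chi_6          1             -I              -1            I               1             -I              -1            I             
  chi_7          1             exp(-I*pi/4)    -I            exp(-3*I*pi/4)  -1            exp(3*I*pi/4)   I             exp(I*pi/4)   

Spot check: chi_0(7) = zeta_8^(0*7) = zeta_8^0 = 1.

Why: Z/8Z is abelian, so all 8 irreducible complex representations are 1-dimensional. They are given by chi_k(m) = zeta_8^(k*m) for k = 0,...,7. Row orthogonality: sum_m chi_k(m) conj(chi_l(m)) = 8 * [k = l].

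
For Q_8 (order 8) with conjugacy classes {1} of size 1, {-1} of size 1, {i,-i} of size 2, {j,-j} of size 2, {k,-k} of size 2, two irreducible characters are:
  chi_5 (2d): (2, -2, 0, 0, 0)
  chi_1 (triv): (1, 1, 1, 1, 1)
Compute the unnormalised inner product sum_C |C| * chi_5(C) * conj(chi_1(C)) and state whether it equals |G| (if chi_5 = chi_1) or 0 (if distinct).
Sum = 0; so <chi_5, chi_1> = 0 (distinct irreducibles are orthogonal).

Proof sketch: Compute term by term over conjugacy classes (|C| * chi_5(C) * conj(chi_1(C))):
  1*(2)*conj(1) + 1*(-2)*conj(1) + 2*(0)*conj(1) + 2*(0)*conj(1) + 2*(0)*conj(1)
  = (2) + (-2) + (0) + (0) + (0)
  = 0.
Dividing by |G| = 8 gives 0/8 = 0, matching the row-orthogonality relation <chi_5, chi_1> = [chi_5 = chi_1].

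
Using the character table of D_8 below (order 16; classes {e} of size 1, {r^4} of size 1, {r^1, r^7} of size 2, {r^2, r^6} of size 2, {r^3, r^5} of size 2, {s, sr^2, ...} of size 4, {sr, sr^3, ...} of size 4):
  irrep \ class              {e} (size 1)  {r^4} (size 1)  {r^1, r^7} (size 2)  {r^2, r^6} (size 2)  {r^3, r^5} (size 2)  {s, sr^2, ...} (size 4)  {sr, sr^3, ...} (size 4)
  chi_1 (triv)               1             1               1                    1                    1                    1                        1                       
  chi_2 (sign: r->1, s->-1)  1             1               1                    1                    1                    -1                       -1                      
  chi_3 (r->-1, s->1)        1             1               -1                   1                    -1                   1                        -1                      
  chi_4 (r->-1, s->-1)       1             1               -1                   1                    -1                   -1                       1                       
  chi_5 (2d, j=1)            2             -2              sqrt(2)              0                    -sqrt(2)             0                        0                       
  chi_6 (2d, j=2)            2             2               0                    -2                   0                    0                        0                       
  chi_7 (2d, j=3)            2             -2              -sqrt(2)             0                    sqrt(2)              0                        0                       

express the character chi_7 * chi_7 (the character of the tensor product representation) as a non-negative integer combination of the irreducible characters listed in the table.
chi_7 tensor chi_7 = chi_1 + chi_2 + chi_6 (all other irreducibles have multiplicity 0).

Solution. The character of a tensor product is the pointwise product (chi_7 * chi_7)(C) = chi_7(C) * chi_7(C):
  {e}: (2)*(2), {r^4}: (-2)*(-2), {r^1, r^7}: (-sqrt(2))*(-sqrt(2)), {r^2, r^6}: (0)*(0), {r^3, r^5}: (sqrt(2))*(sqrt(2)), {s, sr^2, ...}: (0)*(0), {sr, sr^3, ...}: (0)*(0)
so (chi_7 * chi_7) takes values
  {e} -> 4, {r^4} -> 4, {r^1, r^7} -> 2, {r^2, r^6} -> 0, {r^3, r^5} -> 2, {s, sr^2, ...} -> 0, {sr, sr^3, ...} -> 0.
Now take the inner product of this character with each irreducible chi from the table, <chi_7*chi_7, chi> = (1/16) sum_C |C| (chi_7*chi_7)(C) conj(chi(C)):
  <chi_7*chi_7, chi_1> = (1/16)[1*(4)*conj(1) + 1*(4)*conj(1) + 2*(2)*conj(1) + 2*(0)*conj(1) + 2*(2)*conj(1) + 4*(0)*conj(1) + 4*(0)*conj(1)]
      = (1/16)[(4) + (4) + (4) + (0) + (4) + (0) + (0)] = 16/16 = 1
  <chi_7*chi_7, chi_2> = (1/16)[1*(4)*conj(1) + 1*(4)*conj(1) + 2*(2)*conj(1) + 2*(0)*conj(1) + 2*(2)*conj(1) + 4*(0)*conj(-1) + 4*(0)*conj(-1)]
      = (1/16)[(4) + (4) + (4) + (0) + (4) + (0) + (0)] = 16/16 = 1
  <chi_7*chi_7, chi_3> = (1/16)[1*(4)*conj(1) + 1*(4)*conj(1) + 2*(2)*conj(-1) + 2*(0)*conj(1) + 2*(2)*conj(-1) + 4*(0)*conj(1) + 4*(0)*conj(-1)]
      = (1/16)[(4) + (4) + (-4) + (0) + (-4) + (0) + (0)] = 0/16 = 0
  <chi_7*chi_7, chi_4> = (1/16)[1*(4)*conj(1) + 1*(4)*conj(1) + 2*(2)*conj(-1) + 2*(0)*conj(1) + 2*(2)*conj(-1) + 4*(0)*conj(-1) + 4*(0)*conj(1)]
      = (1/16)[(4) + (4) + (-4) + (0) + (-4) + (0) + (0)] = 0/16 = 0
  <chi_7*chi_7, chi_5> = (1/16)[1*(4)*conj(2) + 1*(4)*conj(-2) + 2*(2)*conj(sqrt(2)) + 2*(0)*conj(0) + 2*(2)*conj(-sqrt(2)) + 4*(0)*conj(0) + 4*(0)*conj(0)]
      = (1/16)[(8) + (-8) + (4*sqrt(2)) + (0) + (-4*sqrt(2)) + (0) + (0)] = 0/16 = 0
  <chi_7*chi_7, chi_6> = (1/16)[1*(4)*conj(2) + 1*(4)*conj(2) + 2*(2)*conj(0) + 2*(0)*conj(-2) + 2*(2)*conj(0) + 4*(0)*conj(0) + 4*(0)*conj(0)]
      = (1/16)[(8) + (8) + (0) + (0) + (0) + (0) + (0)] = 16/16 = 1
  <chi_7*chi_7, chi_7> = (1/16)[1*(4)*conj(2) + 1*(4)*conj(-2) + 2*(2)*conj(-sqrt(2)) + 2*(0)*conj(0) + 2*(2)*conj(sqrt(2)) + 4*(0)*conj(0) + 4*(0)*conj(0)]
      = (1/16)[(8) + (-8) + (-4*sqrt(2)) + (0) + (4*sqrt(2)) + (0) + (0)] = 0/16 = 0
Hence the multiplicities are chi_1: 1, chi_2: 1, chi_6: 1. Dimension check: dim(chi_7)*dim(chi_7) = 2*2 = 4 and sum (mult * dim) = 1*1 + 1*1 + 1*2 = 4.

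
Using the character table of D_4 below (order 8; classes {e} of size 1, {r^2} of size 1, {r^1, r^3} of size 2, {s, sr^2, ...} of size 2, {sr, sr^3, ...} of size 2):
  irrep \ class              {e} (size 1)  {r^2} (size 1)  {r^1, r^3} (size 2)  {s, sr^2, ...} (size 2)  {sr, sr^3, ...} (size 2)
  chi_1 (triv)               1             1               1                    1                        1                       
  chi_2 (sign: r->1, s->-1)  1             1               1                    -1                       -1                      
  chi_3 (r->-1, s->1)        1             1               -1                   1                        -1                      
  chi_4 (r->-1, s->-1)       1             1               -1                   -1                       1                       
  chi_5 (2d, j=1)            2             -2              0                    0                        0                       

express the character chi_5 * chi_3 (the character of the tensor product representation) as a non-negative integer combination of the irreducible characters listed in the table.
chi_5 tensor chi_3 = chi_5 (all other irreducibles have multiplicity 0).

Details: The character of a tensor product is the pointwise product (chi_5 * chi_3)(C) = chi_5(C) * chi_3(C):
  {e}: (2)*(1), {r^2}: (-2)*(1), {r^1, r^3}: (0)*(-1), {s, sr^2, ...}: (0)*(1), {sr, sr^3, ...}: (0)*(-1)
so (chi_5 * chi_3) takes values
  {e} -> 2, {r^2} -> -2, {r^1, r^3} -> 0, {s, sr^2, ...} -> 0, {sr, sr^3, ...} -> 0.
Now take the inner product of this character with each irreducible chi from the table, <chi_5*chi_3, chi> = (1/8) sum_C |C| (chi_5*chi_3)(C) conj(chi(C)):
  <chi_5*chi_3, chi_1> = (1/8)[1*(2)*conj(1) + 1*(-2)*conj(1) + 2*(0)*conj(1) + 2*(0)*conj(1) + 2*(0)*conj(1)]
      = (1/8)[(2) + (-2) + (0) + (0) + (0)] = 0/8 = 0
  <chi_5*chi_3, chi_2> = (1/8)[1*(2)*conj(1) + 1*(-2)*conj(1) + 2*(0)*conj(1) + 2*(0)*conj(-1) + 2*(0)*conj(-1)]
      = (1/8)[(2) + (-2) + (0) + (0) + (0)] = 0/8 = 0
  <chi_5*chi_3, chi_3> = (1/8)[1*(2)*conj(1) + 1*(-2)*conj(1) + 2*(0)*conj(-1) + 2*(0)*conj(1) + 2*(0)*conj(-1)]
      = (1/8)[(2) + (-2) + (0) + (0) + (0)] = 0/8 = 0
  <chi_5*chi_3, chi_4> = (1/8)[1*(2)*conj(1) + 1*(-2)*conj(1) + 2*(0)*conj(-1) + 2*(0)*conj(-1) + 2*(0)*conj(1)]
      = (1/8)[(2) + (-2) + (0) + (0) + (0)] = 0/8 = 0
  <chi_5*chi_3, chi_5> = (1/8)[1*(2)*conj(2) + 1*(-2)*conj(-2) + 2*(0)*conj(0) + 2*(0)*conj(0) + 2*(0)*conj(0)]
      = (1/8)[(4) + (4) + (0) + (0) + (0)] = 8/8 = 1
Hence the multiplicities are chi_5: 1. Dimension check: dim(chi_5)*dim(chi_3) = 2*1 = 2 and sum (mult * dim) = 1*2 = 2.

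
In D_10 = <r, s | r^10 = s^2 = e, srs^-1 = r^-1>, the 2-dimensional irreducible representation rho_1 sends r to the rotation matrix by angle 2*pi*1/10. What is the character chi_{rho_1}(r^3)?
chi_{rho_1}(r^3) = 2*cos(2*pi*1*3/10) = 1/2 - sqrt(5)/2

Why: rho_1(r^3) is rotation by angle 2*pi*1*3/10, whose trace is 2*cos(2*pi*1*3/10) = 1/2 - sqrt(5)/2.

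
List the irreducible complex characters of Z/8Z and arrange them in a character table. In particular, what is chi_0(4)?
Character table of Z/8Z (irreps indexed chi_0,...,chi_7 with chi_k(m) = zeta_8^(k*m), zeta_8 = exp(2*pi*i/8)):
  irrep \ class  {0} (size 1)  {1} (size 1)    {2} (size 1)  {3} (size 1)    {4} (size 1)  {5} (size 1)    {6} (size 1)  {7} (size 1)  
  chi_0          1             1               1             1               1             1               1             1             
  chi_1          1             exp(I*pi/4)     I             exp(3*I*pi/4)   -1            exp(-3*I*pi/4)  -I            exp(-I*pi/4)  
  chi_2          1             I               -1            -I              1             I               -1            -I            
  chi_3          1             exp(3*I*pi/4)   -I            exp(I*pi/4)     -1            exp(-I*pi/4)    I             exp(-3*I*pi/4)
  chi_4          1             -1              1             -1              1             -1              1             -1            
  chi_5          1             exp(-3*I*pi/4)  I             exp(-I*pi/4)    -1            exp(I*pi/4)     -I            exp(3*I*pi/4) 
  chi_6          1             -I              -1            I               1             -I              -1            I             
  chi_7          1             exp(-I*pi/4)    -I            exp(-3*I*pi/4)  -1            exp(3*I*pi/4)   I             exp(I*pi/4)   

Spot check: chi_0(4) = zeta_8^(0*4) = zeta_8^0 = 1.

Working: Z/8Z is abelian, so all 8 irreducible complex representations are 1-dimensional. They are given by chi_k(m) = zeta_8^(k*m) for k = 0,...,7. Row orthogonality: sum_m chi_k(m) conj(chi_l(m)) = 8 * [k = l].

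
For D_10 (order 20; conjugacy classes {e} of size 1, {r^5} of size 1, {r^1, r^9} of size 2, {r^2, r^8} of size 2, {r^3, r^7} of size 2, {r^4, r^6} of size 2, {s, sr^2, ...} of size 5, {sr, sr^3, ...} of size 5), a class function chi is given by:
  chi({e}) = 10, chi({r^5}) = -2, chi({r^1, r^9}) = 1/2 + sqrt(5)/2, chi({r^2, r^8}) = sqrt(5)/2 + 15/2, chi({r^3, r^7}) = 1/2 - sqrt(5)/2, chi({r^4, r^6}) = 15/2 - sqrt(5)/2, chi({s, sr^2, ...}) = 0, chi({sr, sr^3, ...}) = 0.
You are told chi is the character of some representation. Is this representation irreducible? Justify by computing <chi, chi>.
Not irreducible (reducible): <chi, chi> = 17 > 1.

Working: <chi, chi> = (1/|G|) sum_C |C| * |chi(C)|^2 = (1/20)[1*|10|^2 + 1*|-2|^2 + 2*|1/2 + sqrt(5)/2|^2 + 2*|sqrt(5)/2 + 15/2|^2 + 2*|1/2 - sqrt(5)/2|^2 + 2*|15/2 - sqrt(5)/2|^2 + 5*|0|^2 + 5*|0|^2]
  = (1/20)[(100) + (4) + (sqrt(5) + 3) + (15*sqrt(5) + 115) + (3 - sqrt(5)) + (115 - 15*sqrt(5)) + (0) + (0)] = 340/20 = 17.
A character is irreducible iff <chi, chi> = 1, so this representation is reducible.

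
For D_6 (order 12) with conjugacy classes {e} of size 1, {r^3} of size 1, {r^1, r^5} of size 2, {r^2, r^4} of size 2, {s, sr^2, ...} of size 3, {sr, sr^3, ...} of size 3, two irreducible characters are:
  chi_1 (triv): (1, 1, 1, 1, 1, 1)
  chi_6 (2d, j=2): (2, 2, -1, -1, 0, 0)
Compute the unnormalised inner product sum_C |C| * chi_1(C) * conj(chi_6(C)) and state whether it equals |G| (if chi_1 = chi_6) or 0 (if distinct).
Sum = 0; so <chi_1, chi_6> = 0 (distinct irreducibles are orthogonal).

Argument: Compute term by term over conjugacy classes (|C| * chi_1(C) * conj(chi_6(C))):
  1*(1)*conj(2) + 1*(1)*conj(2) + 2*(1)*conj(-1) + 2*(1)*conj(-1) + 3*(1)*conj(0) + 3*(1)*conj(0)
  = (2) + (2) + (-2) + (-2) + (0) + (0)
  = 0.
Dividing by |G| = 12 gives 0/12 = 0, matching the row-orthogonality relation <chi_1, chi_6> = [chi_1 = chi_6].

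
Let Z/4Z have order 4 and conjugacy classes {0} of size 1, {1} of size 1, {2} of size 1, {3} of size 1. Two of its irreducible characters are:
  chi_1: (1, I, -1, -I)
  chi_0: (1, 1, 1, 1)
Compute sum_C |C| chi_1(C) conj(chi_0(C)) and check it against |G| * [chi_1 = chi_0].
Sum = 0; so <chi_1, chi_0> = 0 (distinct irreducibles are orthogonal).

Proof sketch: Compute term by term over conjugacy classes (|C| * chi_1(C) * conj(chi_0(C))):
  1*(1)*conj(1) + 1*(I)*conj(1) + 1*(-1)*conj(1) + 1*(-I)*conj(1)
  = (1) + (I) + (-1) + (-I)
  = 0.
(Exp terms are combined using exp(i*s)*conj(exp(i*t)) = exp(i*(s-t)), and sums of them are collapsed using the identity that for every m > 1 the m distinct m-th roots of unity sum to 0, e.g. 1 + exp(2*I*pi/3) + exp(-2*I*pi/3) = 0.)
Dividing by |G| = 4 gives 0/4 = 0, matching the row-orthogonality relation <chi_1, chi_0> = [chi_1 = chi_0].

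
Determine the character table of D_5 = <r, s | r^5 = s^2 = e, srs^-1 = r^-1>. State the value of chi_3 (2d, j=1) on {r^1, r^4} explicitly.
Conjugacy classes: {e} of size 1, {r^1, r^4} of size 2, {r^2, r^3} of size 2, {s, sr, ..., sr^4} of size 5.
Character table:
  irrep \ class              {e} (size 1)  {r^1, r^4} (size 2)  {r^2, r^3} (size 2)  {s, sr, ..., sr^4} (size 5)
  chi_1 (triv)               1             1                    1                    1                          
  chi_2 (sign: r->1, s->-1)  1             1                    1                    -1                         
  chi_3 (2d, j=1)            2             -1/2 + sqrt(5)/2     -sqrt(5)/2 - 1/2     0                          
  chi_4 (2d, j=2)            2             -sqrt(5)/2 - 1/2     -1/2 + sqrt(5)/2     0                          

Spot check: chi_3 (2d, j=1) on {r^1, r^4} = -1/2 + sqrt(5)/2.

Explanation: D_5 has order 2*5 = 10 with 4 conjugacy classes, hence 4 irreducibles. Sum of squared dims 1 + 1 + 4 + 4 = 10 = |G|. Linear characters come from the abelianisation; the 2-dimensional irreps have character r^k -> 2*cos(2*pi*j*k/5), reflections -> 0.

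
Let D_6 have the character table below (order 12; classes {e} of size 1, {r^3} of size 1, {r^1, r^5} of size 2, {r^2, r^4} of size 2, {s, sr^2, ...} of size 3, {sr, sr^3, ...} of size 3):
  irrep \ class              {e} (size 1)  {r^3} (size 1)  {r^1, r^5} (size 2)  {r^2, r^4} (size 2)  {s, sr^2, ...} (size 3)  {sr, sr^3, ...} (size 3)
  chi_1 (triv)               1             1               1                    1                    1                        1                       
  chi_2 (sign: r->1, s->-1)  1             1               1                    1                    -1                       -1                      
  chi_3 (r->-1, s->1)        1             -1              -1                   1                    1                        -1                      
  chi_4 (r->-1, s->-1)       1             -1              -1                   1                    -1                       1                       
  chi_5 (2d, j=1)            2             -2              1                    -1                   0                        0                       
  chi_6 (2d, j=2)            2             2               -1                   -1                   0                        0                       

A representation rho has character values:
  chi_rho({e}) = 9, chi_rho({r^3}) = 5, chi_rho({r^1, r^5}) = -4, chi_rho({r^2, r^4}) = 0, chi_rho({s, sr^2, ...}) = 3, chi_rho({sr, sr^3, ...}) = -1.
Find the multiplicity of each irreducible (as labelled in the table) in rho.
Multiplicities: chi_1: 1, chi_2: 0, chi_3: 2, chi_4: 0, chi_5: 0, chi_6: 3.

Justification: Use <chi_rho, chi> = (1/|G|) sum_C |C| * chi_rho(C) * conj(chi(C)) with |G| = 12 for each irreducible chi in the table:
  <chi_rho, chi_1> = (1/12)[1*(9)*conj(1) + 1*(5)*conj(1) + 2*(-4)*conj(1) + 2*(0)*conj(1) + 3*(3)*conj(1) + 3*(-1)*conj(1)]
      = (1/12)[(9) + (5) + (-8) + (0) + (9) + (-3)] = 12/12 = 1
  <chi_rho, chi_2> = (1/12)[1*(9)*conj(1) + 1*(5)*conj(1) + 2*(-4)*conj(1) + 2*(0)*conj(1) + 3*(3)*conj(-1) + 3*(-1)*conj(-1)]
      = (1/12)[(9) + (5) + (-8) + (0) + (-9) + (3)] = 0/12 = 0
  <chi_rho, chi_3> = (1/12)[1*(9)*conj(1) + 1*(5)*conj(-1) + 2*(-4)*conj(-1) + 2*(0)*conj(1) + 3*(3)*conj(1) + 3*(-1)*conj(-1)]
      = (1/12)[(9) + (-5) + (8) + (0) + (9) + (3)] = 24/12 = 2
  <chi_rho, chi_4> = (1/12)[1*(9)*conj(1) + 1*(5)*conj(-1) + 2*(-4)*conj(-1) + 2*(0)*conj(1) + 3*(3)*conj(-1) + 3*(-1)*conj(1)]
      = (1/12)[(9) + (-5) + (8) + (0) + (-9) + (-3)] = 0/12 = 0
  <chi_rho, chi_5> = (1/12)[1*(9)*conj(2) + 1*(5)*conj(-2) + 2*(-4)*conj(1) + 2*(0)*conj(-1) + 3*(3)*conj(0) + 3*(-1)*conj(0)]
      = (1/12)[(18) + (-10) + (-8) + (0) + (0) + (0)] = 0/12 = 0
  <chi_rho, chi_6> = (1/12)[1*(9)*conj(2) + 1*(5)*conj(2) + 2*(-4)*conj(-1) + 2*(0)*conj(-1) + 3*(3)*conj(0) + 3*(-1)*conj(0)]
      = (1/12)[(18) + (10) + (8) + (0) + (0) + (0)] = 36/12 = 3
Dimension check: dim(rho) = sum (mult * dim) = 1*1 + 0*1 + 2*1 + 0*1 + 0*2 + 3*2 = 9 = chi_rho(e) = 9.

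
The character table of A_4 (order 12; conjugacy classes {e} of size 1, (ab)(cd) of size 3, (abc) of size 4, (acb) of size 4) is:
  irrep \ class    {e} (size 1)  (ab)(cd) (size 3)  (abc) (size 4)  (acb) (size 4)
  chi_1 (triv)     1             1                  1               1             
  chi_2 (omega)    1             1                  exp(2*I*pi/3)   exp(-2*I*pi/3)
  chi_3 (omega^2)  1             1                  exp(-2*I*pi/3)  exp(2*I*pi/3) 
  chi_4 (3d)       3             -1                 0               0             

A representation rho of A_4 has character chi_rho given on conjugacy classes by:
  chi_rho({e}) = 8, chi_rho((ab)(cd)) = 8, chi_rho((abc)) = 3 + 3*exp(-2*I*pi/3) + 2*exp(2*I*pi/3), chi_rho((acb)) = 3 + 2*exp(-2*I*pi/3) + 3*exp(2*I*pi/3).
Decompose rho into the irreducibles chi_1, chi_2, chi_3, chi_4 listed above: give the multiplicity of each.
Multiplicities: chi_1: 3, chi_2: 2, chi_3: 3, chi_4: 0.

Working: Use <chi_rho, chi> = (1/|G|) sum_C |C| * chi_rho(C) * conj(chi(C)) with |G| = 12 for each irreducible chi in the table:
  <chi_rho, chi_1> = (1/12)[1*(8)*conj(1) + 3*(8)*conj(1) + 4*(3 + 3*exp(-2*I*pi/3) + 2*exp(2*I*pi/3))*conj(1) + 4*(3 + 2*exp(-2*I*pi/3) + 3*exp(2*I*pi/3))*conj(1)]
      = (1/12)[(8) + (24) + (12 + 12*exp(-2*I*pi/3) + 8*exp(2*I*pi/3)) + (12 + 8*exp(-2*I*pi/3) + 12*exp(2*I*pi/3))] = 36/12 = 3
  <chi_rho, chi_2> = (1/12)[1*(8)*conj(1) + 3*(8)*conj(1) + 4*(3 + 3*exp(-2*I*pi/3) + 2*exp(2*I*pi/3))*conj(exp(2*I*pi/3)) + 4*(3 + 2*exp(-2*I*pi/3) + 3*exp(2*I*pi/3))*conj(exp(-2*I*pi/3))]
      = (1/12)[(8) + (24) + (-4) + (-4)] = 24/12 = 2
  <chi_rho, chi_3> = (1/12)[1*(8)*conj(1) + 3*(8)*conj(1) + 4*(3 + 3*exp(-2*I*pi/3) + 2*exp(2*I*pi/3))*conj(exp(-2*I*pi/3)) + 4*(3 + 2*exp(-2*I*pi/3) + 3*exp(2*I*pi/3))*conj(exp(2*I*pi/3))]
      = (1/12)[(8) + (24) + (12 + 8*exp(-2*I*pi/3) + 12*exp(2*I*pi/3)) + (12 + 12*exp(-2*I*pi/3) + 8*exp(2*I*pi/3))] = 36/12 = 3
  <chi_rho, chi_4> = (1/12)[1*(8)*conj(3) + 3*(8)*conj(-1) + 4*(3 + 3*exp(-2*I*pi/3) + 2*exp(2*I*pi/3))*conj(0) + 4*(3 + 2*exp(-2*I*pi/3) + 3*exp(2*I*pi/3))*conj(0)]
      = (1/12)[(24) + (-24) + (0) + (0)] = 0/12 = 0
(Exp terms are combined using exp(i*s)*conj(exp(i*t)) = exp(i*(s-t)), and sums of them are collapsed using the identity that for every m > 1 the m distinct m-th roots of unity sum to 0, e.g. 1 + exp(2*I*pi/3) + exp(-2*I*pi/3) = 0.)
Dimension check: dim(rho) = sum (mult * dim) = 3*1 + 2*1 + 3*1 + 0*3 = 8 = chi_rho(e) = 8.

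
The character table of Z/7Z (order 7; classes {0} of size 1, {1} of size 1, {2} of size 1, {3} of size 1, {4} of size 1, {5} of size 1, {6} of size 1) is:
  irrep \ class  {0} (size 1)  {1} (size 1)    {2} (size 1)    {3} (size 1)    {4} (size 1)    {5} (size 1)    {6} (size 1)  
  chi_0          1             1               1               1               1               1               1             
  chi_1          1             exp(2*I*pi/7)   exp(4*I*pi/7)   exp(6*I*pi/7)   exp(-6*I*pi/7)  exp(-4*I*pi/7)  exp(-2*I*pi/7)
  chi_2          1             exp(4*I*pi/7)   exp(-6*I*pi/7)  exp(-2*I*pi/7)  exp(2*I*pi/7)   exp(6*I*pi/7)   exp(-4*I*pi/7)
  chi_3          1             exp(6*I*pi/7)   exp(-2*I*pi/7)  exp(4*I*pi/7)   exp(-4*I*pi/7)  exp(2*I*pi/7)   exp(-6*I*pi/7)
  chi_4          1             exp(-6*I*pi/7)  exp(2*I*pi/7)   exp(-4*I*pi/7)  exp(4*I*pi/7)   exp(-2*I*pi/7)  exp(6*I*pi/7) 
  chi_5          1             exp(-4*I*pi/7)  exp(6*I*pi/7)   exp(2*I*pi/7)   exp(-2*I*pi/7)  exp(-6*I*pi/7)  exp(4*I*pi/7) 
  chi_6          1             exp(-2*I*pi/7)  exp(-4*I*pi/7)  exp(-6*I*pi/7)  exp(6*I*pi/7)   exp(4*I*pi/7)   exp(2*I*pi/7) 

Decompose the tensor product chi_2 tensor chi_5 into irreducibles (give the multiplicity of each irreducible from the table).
chi_2 tensor chi_5 = chi_0 (all other irreducibles have multiplicity 0).

Explanation: The character of a tensor product is the pointwise product (chi_2 * chi_5)(C) = chi_2(C) * chi_5(C):
  {0}: (1)*(1), {1}: (exp(4*I*pi/7))*(exp(-4*I*pi/7)), {2}: (exp(-6*I*pi/7))*(exp(6*I*pi/7)), {3}: (exp(-2*I*pi/7))*(exp(2*I*pi/7)), {4}: (exp(2*I*pi/7))*(exp(-2*I*pi/7)), {5}: (exp(6*I*pi/7))*(exp(-6*I*pi/7)), {6}: (exp(-4*I*pi/7))*(exp(4*I*pi/7))
so (chi_2 * chi_5) takes values
  {0} -> 1, {1} -> 1, {2} -> 1, {3} -> 1, {4} -> 1, {5} -> 1, {6} -> 1.
Now take the inner product of this character with each irreducible chi from the table, <chi_2*chi_5, chi> = (1/7) sum_C |C| (chi_2*chi_5)(C) conj(chi(C)):
  <chi_2*chi_5, chi_0> = (1/7)[1*(1)*conj(1) + 1*(1)*conj(1) + 1*(1)*conj(1) + 1*(1)*conj(1) + 1*(1)*conj(1) + 1*(1)*conj(1) + 1*(1)*conj(1)]
      = (1/7)[(1) + (1) + (1) + (1) + (1) + (1) + (1)] = 7/7 = 1
  <chi_2*chi_5, chi_1> = (1/7)[1*(1)*conj(1) + 1*(1)*conj(exp(2*I*pi/7)) + 1*(1)*conj(exp(4*I*pi/7)) + 1*(1)*conj(exp(6*I*pi/7)) + 1*(1)*conj(exp(-6*I*pi/7)) + 1*(1)*conj(exp(-4*I*pi/7)) + 1*(1)*conj(exp(-2*I*pi/7))]
      = (1/7)[(1) + (exp(-2*I*pi/7)) + (exp(-4*I*pi/7)) + (exp(-6*I*pi/7)) + (exp(6*I*pi/7)) + (exp(4*I*pi/7)) + (exp(2*I*pi/7))] = 0/7 = 0
  <chi_2*chi_5, chi_2> = (1/7)[1*(1)*conj(1) + 1*(1)*conj(exp(4*I*pi/7)) + 1*(1)*conj(exp(-6*I*pi/7)) + 1*(1)*conj(exp(-2*I*pi/7)) + 1*(1)*conj(exp(2*I*pi/7)) + 1*(1)*conj(exp(6*I*pi/7)) + 1*(1)*conj(exp(-4*I*pi/7))]
      = (1/7)[(1) + (exp(-4*I*pi/7)) + (exp(6*I*pi/7)) + (exp(2*I*pi/7)) + (exp(-2*I*pi/7)) + (exp(-6*I*pi/7)) + (exp(4*I*pi/7))] = 0/7 = 0
  <chi_2*chi_5, chi_3> = (1/7)[1*(1)*conj(1) + 1*(1)*conj(exp(6*I*pi/7)) + 1*(1)*conj(exp(-2*I*pi/7)) + 1*(1)*conj(exp(4*I*pi/7)) + 1*(1)*conj(exp(-4*I*pi/7)) + 1*(1)*conj(exp(2*I*pi/7)) + 1*(1)*conj(exp(-6*I*pi/7))]
      = (1/7)[(1) + (exp(-6*I*pi/7)) + (exp(2*I*pi/7)) + (exp(-4*I*pi/7)) + (exp(4*I*pi/7)) + (exp(-2*I*pi/7)) + (exp(6*I*pi/7))] = 0/7 = 0
  <chi_2*chi_5, chi_4> = (1/7)[1*(1)*conj(1) + 1*(1)*conj(exp(-6*I*pi/7)) + 1*(1)*conj(exp(2*I*pi/7)) + 1*(1)*conj(exp(-4*I*pi/7)) + 1*(1)*conj(exp(4*I*pi/7)) + 1*(1)*conj(exp(-2*I*pi/7)) + 1*(1)*conj(exp(6*I*pi/7))]
      = (1/7)[(1) + (exp(6*I*pi/7)) + (exp(-2*I*pi/7)) + (exp(4*I*pi/7)) + (exp(-4*I*pi/7)) + (exp(2*I*pi/7)) + (exp(-6*I*pi/7))] = 0/7 = 0
  <chi_2*chi_5, chi_5> = (1/7)[1*(1)*conj(1) + 1*(1)*conj(exp(-4*I*pi/7)) + 1*(1)*conj(exp(6*I*pi/7)) + 1*(1)*conj(exp(2*I*pi/7)) + 1*(1)*conj(exp(-2*I*pi/7)) + 1*(1)*conj(exp(-6*I*pi/7)) + 1*(1)*conj(exp(4*I*pi/7))]
      = (1/7)[(1) + (exp(4*I*pi/7)) + (exp(-6*I*pi/7)) + (exp(-2*I*pi/7)) + (exp(2*I*pi/7)) + (exp(6*I*pi/7)) + (exp(-4*I*pi/7))] = 0/7 = 0
  <chi_2*chi_5, chi_6> = (1/7)[1*(1)*conj(1) + 1*(1)*conj(exp(-2*I*pi/7)) + 1*(1)*conj(exp(-4*I*pi/7)) + 1*(1)*conj(exp(-6*I*pi/7)) + 1*(1)*conj(exp(6*I*pi/7)) + 1*(1)*conj(exp(4*I*pi/7)) + 1*(1)*conj(exp(2*I*pi/7))]
      = (1/7)[(1) + (exp(2*I*pi/7)) + (exp(4*I*pi/7)) + (exp(6*I*pi/7)) + (exp(-6*I*pi/7)) + (exp(-4*I*pi/7)) + (exp(-2*I*pi/7))] = 0/7 = 0
(Exp terms are combined using exp(i*s)*conj(exp(i*t)) = exp(i*(s-t)), and sums of them are collapsed using the identity that for every m > 1 the m distinct m-th roots of unity sum to 0, e.g. 1 + exp(2*I*pi/3) + exp(-2*I*pi/3) = 0.)
Hence the multiplicities are chi_0: 1. Dimension check: dim(chi_2)*dim(chi_5) = 1*1 = 1 and sum (mult * dim) = 1*1 = 1.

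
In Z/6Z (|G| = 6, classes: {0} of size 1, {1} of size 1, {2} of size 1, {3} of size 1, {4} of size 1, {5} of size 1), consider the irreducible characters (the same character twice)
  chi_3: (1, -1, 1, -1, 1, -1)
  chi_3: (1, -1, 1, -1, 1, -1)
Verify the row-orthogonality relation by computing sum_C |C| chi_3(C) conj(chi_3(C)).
Sum = 6 = |G| = 6; so <chi_3, chi_3> = 1 (norm-1 confirms irreducibility).

Argument: Compute term by term over conjugacy classes (|C| * chi_3(C) * conj(chi_3(C))):
  1*(1)*conj(1) + 1*(-1)*conj(-1) + 1*(1)*conj(1) + 1*(-1)*conj(-1) + 1*(1)*conj(1) + 1*(-1)*conj(-1)
  = (1) + (1) + (1) + (1) + (1) + (1)
  = 6.
(Exp terms are combined using exp(i*s)*conj(exp(i*t)) = exp(i*(s-t)), and sums of them are collapsed using the identity that for every m > 1 the m distinct m-th roots of unity sum to 0, e.g. 1 + exp(2*I*pi/3) + exp(-2*I*pi/3) = 0.)
Dividing by |G| = 6 gives 6/6 = 1, matching the row-orthogonality relation <chi_3, chi_3> = [chi_3 = chi_3].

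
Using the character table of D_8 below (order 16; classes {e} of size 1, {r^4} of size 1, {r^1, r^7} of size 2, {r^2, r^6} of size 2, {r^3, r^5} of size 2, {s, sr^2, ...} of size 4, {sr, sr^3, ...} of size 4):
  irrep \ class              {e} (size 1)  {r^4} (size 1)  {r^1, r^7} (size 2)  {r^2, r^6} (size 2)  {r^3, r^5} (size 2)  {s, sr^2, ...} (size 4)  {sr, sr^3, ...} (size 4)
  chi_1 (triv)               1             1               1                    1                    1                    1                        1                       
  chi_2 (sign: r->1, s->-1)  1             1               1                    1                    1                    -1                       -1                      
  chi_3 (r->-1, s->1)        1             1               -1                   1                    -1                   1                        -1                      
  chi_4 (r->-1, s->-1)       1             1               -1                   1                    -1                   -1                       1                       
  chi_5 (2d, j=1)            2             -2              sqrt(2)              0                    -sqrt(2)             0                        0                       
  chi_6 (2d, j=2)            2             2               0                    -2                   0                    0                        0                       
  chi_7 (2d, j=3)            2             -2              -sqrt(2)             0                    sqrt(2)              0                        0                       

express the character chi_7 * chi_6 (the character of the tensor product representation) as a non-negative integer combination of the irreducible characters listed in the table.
chi_7 tensor chi_6 = chi_5 + chi_7 (all other irreducibles have multiplicity 0).

Solution. The character of a tensor product is the pointwise product (chi_7 * chi_6)(C) = chi_7(C) * chi_6(C):
  {e}: (2)*(2), {r^4}: (-2)*(2), {r^1, r^7}: (-sqrt(2))*(0), {r^2, r^6}: (0)*(-2), {r^3, r^5}: (sqrt(2))*(0), {s, sr^2, ...}: (0)*(0), {sr, sr^3, ...}: (0)*(0)
so (chi_7 * chi_6) takes values
  {e} -> 4, {r^4} -> -4, {r^1, r^7} -> 0, {r^2, r^6} -> 0, {r^3, r^5} -> 0, {s, sr^2, ...} -> 0, {sr, sr^3, ...} -> 0.
Now take the inner product of this character with each irreducible chi from the table, <chi_7*chi_6, chi> = (1/16) sum_C |C| (chi_7*chi_6)(C) conj(chi(C)):
  <chi_7*chi_6, chi_1> = (1/16)[1*(4)*conj(1) + 1*(-4)*conj(1) + 2*(0)*conj(1) + 2*(0)*conj(1) + 2*(0)*conj(1) + 4*(0)*conj(1) + 4*(0)*conj(1)]
      = (1/16)[(4) + (-4) + (0) + (0) + (0) + (0) + (0)] = 0/16 = 0
  <chi_7*chi_6, chi_2> = (1/16)[1*(4)*conj(1) + 1*(-4)*conj(1) + 2*(0)*conj(1) + 2*(0)*conj(1) + 2*(0)*conj(1) + 4*(0)*conj(-1) + 4*(0)*conj(-1)]
      = (1/16)[(4) + (-4) + (0) + (0) + (0) + (0) + (0)] = 0/16 = 0
  <chi_7*chi_6, chi_3> = (1/16)[1*(4)*conj(1) + 1*(-4)*conj(1) + 2*(0)*conj(-1) + 2*(0)*conj(1) + 2*(0)*conj(-1) + 4*(0)*conj(1) + 4*(0)*conj(-1)]
      = (1/16)[(4) + (-4) + (0) + (0) + (0) + (0) + (0)] = 0/16 = 0
  <chi_7*chi_6, chi_4> = (1/16)[1*(4)*conj(1) + 1*(-4)*conj(1) + 2*(0)*conj(-1) + 2*(0)*conj(1) + 2*(0)*conj(-1) + 4*(0)*conj(-1) + 4*(0)*conj(1)]
      = (1/16)[(4) + (-4) + (0) + (0) + (0) + (0) + (0)] = 0/16 = 0
  <chi_7*chi_6, chi_5> = (1/16)[1*(4)*conj(2) + 1*(-4)*conj(-2) + 2*(0)*conj(sqrt(2)) + 2*(0)*conj(0) + 2*(0)*conj(-sqrt(2)) + 4*(0)*conj(0) + 4*(0)*conj(0)]
      = (1/16)[(8) + (8) + (0) + (0) + (0) + (0) + (0)] = 16/16 = 1
  <chi_7*chi_6, chi_6> = (1/16)[1*(4)*conj(2) + 1*(-4)*conj(2) + 2*(0)*conj(0) + 2*(0)*conj(-2) + 2*(0)*conj(0) + 4*(0)*conj(0) + 4*(0)*conj(0)]
      = (1/16)[(8) + (-8) + (0) + (0) + (0) + (0) + (0)] = 0/16 = 0
  <chi_7*chi_6, chi_7> = (1/16)[1*(4)*conj(2) + 1*(-4)*conj(-2) + 2*(0)*conj(-sqrt(2)) + 2*(0)*conj(0) + 2*(0)*conj(sqrt(2)) + 4*(0)*conj(0) + 4*(0)*conj(0)]
      = (1/16)[(8) + (8) + (0) + (0) + (0) + (0) + (0)] = 16/16 = 1
Hence the multiplicities are chi_5: 1, chi_7: 1. Dimension check: dim(chi_7)*dim(chi_6) = 2*2 = 4 and sum (mult * dim) = 1*2 + 1*2 = 4.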